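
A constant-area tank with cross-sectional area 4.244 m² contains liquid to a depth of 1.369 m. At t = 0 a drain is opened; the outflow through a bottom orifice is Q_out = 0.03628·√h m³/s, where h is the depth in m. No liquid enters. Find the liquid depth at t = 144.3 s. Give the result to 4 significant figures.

0.3061 m

Volume balance on the tank: A dh/dt = −0.03628 √h.
∫ h^(−1/2) dh = −(0.03628/A) ∫ dt, giving 2√h = 2√h₀ − (0.03628/A) t.
√h = √1.369 − 0.03628·144.3/(2·4.244) = 1.17004 − 0.616777 = 0.553266.
h = 0.553266² = 0.306103 m.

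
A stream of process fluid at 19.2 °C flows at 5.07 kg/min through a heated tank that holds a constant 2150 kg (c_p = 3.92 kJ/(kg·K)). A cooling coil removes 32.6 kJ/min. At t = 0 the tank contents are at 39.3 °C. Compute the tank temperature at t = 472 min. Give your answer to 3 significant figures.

24.7 °C

M c_p dT/dt = ṁ c_p (T_in − T) − Q̇.
Rearrange: dT/dt = (T_ss − T)/τ with τ = M/ṁ = 424.06 min and T_ss = T_in − Q̇/(ṁ c_p) = 17.560 °C.
Solution: T(t) = T_ss + (T₀ − T_ss) e^(−t/τ).
T(472) = 17.560 + (21.740)·e^(−472/424.06) = 17.560 + (21.740)·0.32856 = 24.703 °C.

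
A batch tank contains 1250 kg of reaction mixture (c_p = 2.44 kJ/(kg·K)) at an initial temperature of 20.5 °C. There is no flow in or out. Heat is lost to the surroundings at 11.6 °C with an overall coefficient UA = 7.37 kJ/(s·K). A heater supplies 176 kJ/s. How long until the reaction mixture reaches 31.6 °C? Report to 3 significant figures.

M c_p dT/dt = −UA(T − T_amb) + Q̇.
τ = M c_p/UA = 413.84 s; T_ss = T_amb + Q̇/UA = 11.6 + 176/7.37 = 35.481 °C.
T(t) = T_ss + (T₀ − T_ss)e^(−t/τ); set T = 31.6:
t = −τ ln[(T − T_ss)/(T₀ − T_ss)] = −413.84 · ln(0.25904) = 559.00 s.

559 s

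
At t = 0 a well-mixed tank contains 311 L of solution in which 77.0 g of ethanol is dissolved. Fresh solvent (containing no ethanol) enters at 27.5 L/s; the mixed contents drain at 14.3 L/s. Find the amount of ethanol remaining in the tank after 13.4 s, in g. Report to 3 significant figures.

Let m(t) be the amount of ethanol. Volume: V(t) = V₀ + (Q_in − Q_out) t = 311 + 13.200 t; V(13.4) = 487.88 L.
Species balance (pure solvent in): dm/dt = −Q_out · m/V(t).
Separate: dm/m = −Q_out dt/V(t) ⇒ ln(m/m₀) = −(Q_out/(Q_in−Q_out)) ln(V/V₀).
m = m₀ (V₀/V)^(Q_out/(Q_in−Q_out)) = 77.0 × (311/487.88)^(1.0833) = 47.276 g.

47.3 g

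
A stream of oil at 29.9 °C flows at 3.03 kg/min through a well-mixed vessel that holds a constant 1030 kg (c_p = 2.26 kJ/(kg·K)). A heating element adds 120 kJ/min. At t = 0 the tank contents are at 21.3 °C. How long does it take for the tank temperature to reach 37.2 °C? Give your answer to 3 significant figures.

319 min

M c_p dT/dt = ṁ c_p (T_in − T) + Q̇.
τ = M/ṁ = 339.93 min; T_ss = T_in + Q̇/(ṁ c_p) = 47.424 °C.
T(t) = T_ss + (T₀ − T_ss) e^(−t/τ). Set T = 37.2:
e^(−t/τ) = (37.2 − 47.424)/(21.3 − 47.424) = 0.39136
t = −339.93 · ln(0.39136) = 318.90 min.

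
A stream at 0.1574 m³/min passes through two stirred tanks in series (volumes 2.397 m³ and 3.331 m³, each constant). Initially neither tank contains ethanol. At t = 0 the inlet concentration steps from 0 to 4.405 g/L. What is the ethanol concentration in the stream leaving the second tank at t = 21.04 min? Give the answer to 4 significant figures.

1.432 g/L

Species balance on tank i: dCᵢ/dt = (Cᵢ₋₁ − Cᵢ)/τᵢ with τᵢ = Vᵢ/Q.
τ₁ = 2.397/0.1574 = 15.2287 min; τ₂ = 3.331/0.1574 = 21.1626 min.
Tank 1: C₁ = C_in(1 − e^(−t/τ₁)). Tank 2 (τ₁ ≠ τ₂): C₂ = C_in[1 − (τ₁ e^(−t/τ₁) − τ₂ e^(−t/τ₂))/(τ₁ − τ₂)].
At t = 21.04: e^(−t/τ₁) = 0.251176, e^(−t/τ₂) = 0.370018.
C₂ = 4.405·[1 − (15.2287·0.251176 − 21.1626·0.370018)/(-5.93393)] = 4.405·0.324990 = 1.43158 g/L.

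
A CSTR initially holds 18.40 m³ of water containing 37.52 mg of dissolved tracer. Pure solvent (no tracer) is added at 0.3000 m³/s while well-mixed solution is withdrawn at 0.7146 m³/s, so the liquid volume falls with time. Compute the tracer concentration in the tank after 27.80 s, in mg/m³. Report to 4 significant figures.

1.000 mg/m³

Total volume: dV/dt = Q_in − Q_out = -0.414600 m³/s, so V(t) = 18.40 − 0.414600 t and V(27.80) = 6.87412 m³.
No tracer enters, so dm/dt = −Q_out · (m/V).
dm/m = −Q_out dt/(V₀ − 0.414600 t); integrating gives ln(m/m₀) = −(Q_out/(Q_in−Q_out)) ln(V/V₀).
m = m₀ (V₀/V)^(Q_out/(Q_in−Q_out)) = 37.52 × (18.40/6.87412)^(-1.72359) = 6.87472 mg.
C = m/V = 6.87472/6.87412 = 1.00009 mg/m³.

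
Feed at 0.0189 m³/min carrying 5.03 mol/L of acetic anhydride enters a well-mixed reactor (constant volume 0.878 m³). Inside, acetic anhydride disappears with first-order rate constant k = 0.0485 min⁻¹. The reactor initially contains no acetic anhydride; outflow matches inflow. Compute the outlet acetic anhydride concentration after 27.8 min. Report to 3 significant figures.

1.33 mol/L

V dC/dt = Q(C_in − C) − k V C.
dC/dt = (Q/V) C_in − (Q/V + k) C; effective rate a = Q/V + k = 0.021526 + 0.0485 = 0.070026 min⁻¹.
C_ss = Q C_in/(Q + kV) = 1.5462 mol/L; C(t) = C_ss + (C₀ − C_ss) e^(−a t).
C(27.8) = 1.5462 + (-1.5462)·e^(−0.070026·27.8) = 1.5462 + (-1.5462)·0.14274 = 1.3255 mol/L.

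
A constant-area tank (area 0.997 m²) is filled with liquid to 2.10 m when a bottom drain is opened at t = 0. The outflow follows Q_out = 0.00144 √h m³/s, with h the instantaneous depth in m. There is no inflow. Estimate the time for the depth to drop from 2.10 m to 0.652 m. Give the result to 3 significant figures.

889 s

With no inflow, A dh/dt = −0.00144 √h.
Separate and integrate: 2(√h − √h₀) = −(0.00144/A) t.
t = 2A(√h₀ − √h)/0.00144 = 2·0.997·(√2.10 − √0.652)/0.00144
  = 1.9940 × (1.4491 − 0.80747) / 0.00144 = 888.54 s.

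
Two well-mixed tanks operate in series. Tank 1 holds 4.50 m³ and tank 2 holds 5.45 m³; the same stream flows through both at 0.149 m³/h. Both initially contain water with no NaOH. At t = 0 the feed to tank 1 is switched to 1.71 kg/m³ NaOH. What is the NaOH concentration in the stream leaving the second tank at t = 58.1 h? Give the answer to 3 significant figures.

Time constants: τᵢ = Vᵢ/Q for each well-mixed tank.
τ₁ = 4.50/0.149 = 30.201 h; τ₂ = 5.45/0.149 = 36.577 h.
Solving the cascade with C₁(0)=C₂(0)=0 gives C₂(t) = C_in[1 − (τ₁ e^(−t/τ₁) − τ₂ e^(−t/τ₂))/(τ₁ − τ₂)].
At t = 58.1: e^(−t/τ₁) = 0.14606, e^(−t/τ₂) = 0.20425.
C₂ = 1.71·[1 − (30.201·0.14606 − 36.577·0.20425)/(-6.3758)] = 1.71·0.52011 = 0.88940 kg/m³.

0.889 kg/m³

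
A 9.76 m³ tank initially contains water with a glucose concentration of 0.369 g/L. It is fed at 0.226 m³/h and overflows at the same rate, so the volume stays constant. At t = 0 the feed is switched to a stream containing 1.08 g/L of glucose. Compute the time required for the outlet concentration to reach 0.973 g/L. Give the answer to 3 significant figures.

Mass balance on the solute (V constant): V dC/dt = Q(C_in − C), so τ = V/Q = 43.186 h.
C(t) = C_in + (C₀ − C_in) e^(−t/τ). Set C = 0.973 and solve for t:
e^(−t/τ) = (C − C_in)/(C₀ − C_in) = (0.973 − 1.08)/(0.369 − 1.08) = 0.15049
t = −τ ln(…) = 43.186 × 1.8938 = 81.787 h.

81.8 h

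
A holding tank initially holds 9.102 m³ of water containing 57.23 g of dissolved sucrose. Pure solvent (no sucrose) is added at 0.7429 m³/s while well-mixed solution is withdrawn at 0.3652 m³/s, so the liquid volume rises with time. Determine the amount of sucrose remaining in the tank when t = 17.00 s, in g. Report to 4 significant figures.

34.16 g

Let m(t) be the amount of sucrose. Volume: V(t) = V₀ + (Q_in − Q_out) t = 9.102 + 0.377700 t; V(17.00) = 15.5229 m³.
Solute balance: dm/dt = 0 − Q_out C = −Q_out m/V(t).
Separate: dm/m = −Q_out dt/V(t) ⇒ ln(m/m₀) = −(Q_out/(Q_in−Q_out)) ln(V/V₀).
m = m₀ (V₀/V)^(Q_out/(Q_in−Q_out)) = 57.23 × (9.102/15.5229)^(0.966905) = 34.1555 g.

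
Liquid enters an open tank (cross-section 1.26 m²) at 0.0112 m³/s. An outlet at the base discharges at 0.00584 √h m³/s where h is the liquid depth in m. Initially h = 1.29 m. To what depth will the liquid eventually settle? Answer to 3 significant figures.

3.68 m

A dh/dt = Q_in − 0.00584 √h. Steady state requires inflow = outflow:
Q_in = 0.00584 √h_ss ⇒ √h_ss = 0.0112/0.00584 = 1.9178.
h_ss = 1.9178² = 3.6780 m. (Since h₀ = 1.29 m < h_ss, the level will rise toward this value.)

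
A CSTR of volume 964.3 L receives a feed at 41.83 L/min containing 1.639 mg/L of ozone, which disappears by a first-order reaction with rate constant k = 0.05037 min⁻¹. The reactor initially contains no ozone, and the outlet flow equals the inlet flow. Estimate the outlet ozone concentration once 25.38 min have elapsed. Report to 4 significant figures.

Species balance: V dC/dt = Q C_in − Q C − k V C.
dC/dt = (Q/V) C_in − (Q/V + k) C; effective rate a = Q/V + k = 0.0433786 + 0.05037 = 0.0937486 min⁻¹.
C_ss = Q C_in/(Q + kV) = 0.758385 mg/L; C(t) = C_ss + (C₀ − C_ss) e^(−a t).
C(25.38) = 0.758385 + (-0.758385)·e^(−0.0937486·25.38) = 0.758385 + (-0.758385)·0.0926117 = 0.688150 mg/L.

0.6881 mg/L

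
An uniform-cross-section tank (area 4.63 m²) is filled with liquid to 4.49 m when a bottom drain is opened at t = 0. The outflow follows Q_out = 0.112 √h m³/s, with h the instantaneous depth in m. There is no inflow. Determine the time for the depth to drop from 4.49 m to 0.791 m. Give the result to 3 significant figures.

A dh/dt = −Q_out = −0.112 √h.
∫ h^(−1/2) dh = −(0.112/A) ∫ dt, giving 2√h = 2√h₀ − (0.112/A) t.
t = 2A(√h₀ − √h)/0.112 = 2·4.63·(√4.49 − √0.791)/0.112
  = 9.2600 × (2.1190 − 0.88938) / 0.112 = 101.66 s.

102 s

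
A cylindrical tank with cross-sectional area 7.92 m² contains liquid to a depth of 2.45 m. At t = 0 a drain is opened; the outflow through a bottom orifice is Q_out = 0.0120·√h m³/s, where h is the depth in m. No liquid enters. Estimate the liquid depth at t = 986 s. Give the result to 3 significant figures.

0.670 m

A dh/dt = −Q_out = −0.0120 √h.
∫ h^(−1/2) dh = −(0.0120/A) ∫ dt, giving 2√h = 2√h₀ − (0.0120/A) t.
√h = √2.45 − 0.0120·986/(2·7.92) = 1.5652 − 0.74697 = 0.81828.
h = 0.81828² = 0.66958 m.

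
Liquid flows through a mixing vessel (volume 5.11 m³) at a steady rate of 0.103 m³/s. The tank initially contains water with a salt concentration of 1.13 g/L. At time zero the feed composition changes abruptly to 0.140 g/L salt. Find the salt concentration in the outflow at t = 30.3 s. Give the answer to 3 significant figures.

0.678 g/L

Species balance on the tank: V dC/dt = Q(C_in − C).
So dC/dt = (C_in − C)/τ with τ = V/Q = 5.11/0.103 = 49.612 s.
This is linear first-order; C(t) = C_in + (C₀ − C_in) e^(−t/τ).
C(30.3) = 0.140 + (1.13 − 0.140)·e^(−30.3/49.612) = 0.140 + (0.99000)·0.54295 = 0.67752 g/L.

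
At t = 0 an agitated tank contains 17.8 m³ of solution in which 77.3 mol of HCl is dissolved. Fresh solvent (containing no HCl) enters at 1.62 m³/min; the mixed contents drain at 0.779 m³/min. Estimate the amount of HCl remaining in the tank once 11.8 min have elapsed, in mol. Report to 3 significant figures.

Let m(t) be the amount of HCl. Volume: V(t) = V₀ + (Q_in − Q_out) t = 17.8 + 0.84100 t; V(11.8) = 27.724 m³.
Species balance (pure solvent in): dm/dt = −Q_out · m/V(t).
dm/m = −Q_out dt/(V₀ + 0.84100 t); integrating gives ln(m/m₀) = −(Q_out/(Q_in−Q_out)) ln(V/V₀).
m = m₀ (V₀/V)^(Q_out/(Q_in−Q_out)) = 77.3 × (17.8/27.724)^(0.92628) = 51.278 mol.

51.3 mol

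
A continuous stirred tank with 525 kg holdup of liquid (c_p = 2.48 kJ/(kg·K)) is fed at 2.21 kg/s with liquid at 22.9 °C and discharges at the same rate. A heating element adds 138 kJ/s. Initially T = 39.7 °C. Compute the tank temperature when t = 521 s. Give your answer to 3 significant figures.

47.1 °C

First-law balance (no shaft work): M c_p dT/dt = ṁ c_p (T_in − T) + 138.
τ = M/ṁ = 237.56 s; T_ss = T_in + Q̇/(ṁ c_p) = 22.9 + 138/(2.21·2.48) = 48.079 °C.
T approaches T_ss exponentially: T(t) = T_ss + (T₀ − T_ss) e^(−t/τ).
T(521) = 48.079 + (-8.3788)·e^(−521/237.56) = 48.079 + (-8.3788)·0.11156 = 47.144 °C.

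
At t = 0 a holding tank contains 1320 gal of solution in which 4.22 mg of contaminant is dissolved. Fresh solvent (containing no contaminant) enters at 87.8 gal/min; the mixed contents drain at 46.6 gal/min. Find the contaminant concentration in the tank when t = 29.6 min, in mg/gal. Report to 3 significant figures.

0.000793 mg/gal

Total volume: dV/dt = Q_in − Q_out = 41.200 gal/min, so V(t) = 1320 + 41.200 t and V(29.6) = 2539.5 gal.
Solute balance: dm/dt = 0 − Q_out C = −Q_out m/V(t).
Separate: dm/m = −Q_out dt/V(t) ⇒ ln(m/m₀) = −(Q_out/(Q_in−Q_out)) ln(V/V₀).
m = m₀ (V₀/V)^(Q_out/(Q_in−Q_out)) = 4.22 × (1320/2539.5)^(1.1311) = 2.0132 mg.
C = m/V = 2.0132/2539.5 = 0.00079275 mg/gal.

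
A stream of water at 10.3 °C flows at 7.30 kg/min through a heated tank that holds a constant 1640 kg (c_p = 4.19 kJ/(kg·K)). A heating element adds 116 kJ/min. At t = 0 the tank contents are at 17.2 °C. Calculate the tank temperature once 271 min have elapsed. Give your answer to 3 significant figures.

First-law balance (no shaft work): M c_p dT/dt = ṁ c_p (T_in − T) + 116.
Rearrange: dT/dt = (T_ss − T)/τ with τ = M/ṁ = 224.66 min and T_ss = T_in + Q̇/(ṁ c_p) = 14.092 °C.
Integrating: T(t) = T_ss + (T₀ − T_ss) e^(−t/τ).
T(271) = 14.092 + (3.1075)·e^(−271/224.66) = 14.092 + (3.1075)·0.29931 = 15.023 °C.

15.0 °C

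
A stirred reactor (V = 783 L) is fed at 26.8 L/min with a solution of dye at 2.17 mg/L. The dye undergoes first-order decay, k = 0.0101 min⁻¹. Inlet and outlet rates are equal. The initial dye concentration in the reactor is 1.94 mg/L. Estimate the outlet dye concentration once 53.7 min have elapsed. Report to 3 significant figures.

V dC/dt = Q(C_in − C) − k V C.
dC/dt = (Q/V) C_in − (Q/V + k) C; effective rate a = Q/V + k = 0.034227 + 0.0101 = 0.044327 min⁻¹.
C_ss = Q C_in/(Q + kV) = 1.6756 mg/L; C(t) = C_ss + (C₀ − C_ss) e^(−a t).
C(53.7) = 1.6756 + (0.26444)·e^(−0.044327·53.7) = 1.6756 + (0.26444)·0.092516 = 1.7000 mg/L.

1.70 mg/L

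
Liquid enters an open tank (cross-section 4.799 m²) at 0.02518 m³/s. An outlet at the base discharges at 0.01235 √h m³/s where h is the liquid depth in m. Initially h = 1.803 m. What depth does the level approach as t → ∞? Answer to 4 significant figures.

4.157 m

A dh/dt = Q_in − 0.01235 √h. Steady state requires inflow = outflow:
Q_in = 0.01235 √h_ss ⇒ √h_ss = 0.02518/0.01235 = 2.03887.
h_ss = 2.03887² = 4.15698 m. (Since h₀ = 1.803 m < h_ss, the level will rise toward this value.)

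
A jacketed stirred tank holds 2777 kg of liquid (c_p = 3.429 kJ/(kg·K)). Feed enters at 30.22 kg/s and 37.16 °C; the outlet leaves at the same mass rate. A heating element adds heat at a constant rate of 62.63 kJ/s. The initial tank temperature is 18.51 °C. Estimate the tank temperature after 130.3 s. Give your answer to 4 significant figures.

Energy balance: M c_p dT/dt = ṁ c_p (T_in − T) + 62.63.
τ = M/ṁ = 91.8928 s; T_ss = T_in + Q̇/(ṁ c_p) = 37.16 + 62.63/(30.22·3.429) = 37.7644 °C.
Integrating: T(t) = T_ss + (T₀ − T_ss) e^(−t/τ).
T(130.3) = 37.7644 + (-19.2544)·e^(−130.3/91.8928) = 37.7644 + (-19.2544)·0.242208 = 33.1008 °C.

33.10 °C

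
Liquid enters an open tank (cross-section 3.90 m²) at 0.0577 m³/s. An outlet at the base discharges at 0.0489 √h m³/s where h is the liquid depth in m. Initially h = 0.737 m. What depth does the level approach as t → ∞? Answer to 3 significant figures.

1.39 m

A dh/dt = Q_in − 0.0489 √h. Steady state requires inflow = outflow:
Q_in = 0.0489 √h_ss ⇒ √h_ss = 0.0577/0.0489 = 1.1800.
h_ss = 1.1800² = 1.3923 m. (Since h₀ = 0.737 m < h_ss, the level will rise toward this value.)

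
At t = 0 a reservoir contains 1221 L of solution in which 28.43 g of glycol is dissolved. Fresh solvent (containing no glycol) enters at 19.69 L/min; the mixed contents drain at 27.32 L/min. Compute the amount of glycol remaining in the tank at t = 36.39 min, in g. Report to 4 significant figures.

Total volume: dV/dt = Q_in − Q_out = -7.63000 L/min, so V(t) = 1221 − 7.63000 t and V(36.39) = 943.344 L.
No glycol enters, so dm/dt = −Q_out · (m/V).
Separate: dm/m = −Q_out dt/V(t) ⇒ ln(m/m₀) = −(Q_out/(Q_in−Q_out)) ln(V/V₀).
m = m₀ (V₀/V)^(Q_out/(Q_in−Q_out)) = 28.43 × (1221/943.344)^(-3.58060) = 11.2872 g.

11.29 g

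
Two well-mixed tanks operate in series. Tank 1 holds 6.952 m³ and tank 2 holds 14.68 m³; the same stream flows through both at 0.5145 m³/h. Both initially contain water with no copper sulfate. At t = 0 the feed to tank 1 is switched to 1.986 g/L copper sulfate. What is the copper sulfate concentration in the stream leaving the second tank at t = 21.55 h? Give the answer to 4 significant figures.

Species balance on tank i: dCᵢ/dt = (Cᵢ₋₁ − Cᵢ)/τᵢ with τᵢ = Vᵢ/Q.
τ₁ = 6.952/0.5145 = 13.5121 h; τ₂ = 14.68/0.5145 = 28.5326 h.
Solving the cascade with C₁(0)=C₂(0)=0 gives C₂(t) = C_in[1 − (τ₁ e^(−t/τ₁) − τ₂ e^(−t/τ₂))/(τ₁ − τ₂)].
At t = 21.55: e^(−t/τ₁) = 0.202937, e^(−t/τ₂) = 0.469880.
C₂ = 1.986·[1 − (13.5121·0.202937 − 28.5326·0.469880)/(-15.0204)] = 1.986·0.289981 = 0.575903 g/L.

0.5759 g/L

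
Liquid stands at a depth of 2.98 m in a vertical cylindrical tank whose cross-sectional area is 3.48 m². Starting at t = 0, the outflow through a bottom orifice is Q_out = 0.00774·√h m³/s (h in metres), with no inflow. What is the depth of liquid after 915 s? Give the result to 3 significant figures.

Accumulation of liquid (constant cross-section A): A dh/dt = −0.00774 √h.
Separate and integrate: 2(√h − √h₀) = −(0.00774/A) t.
√h = √2.98 − 0.00774·915/(2·3.48) = 1.7263 − 1.0175 = 0.70872.
h = 0.70872² = 0.50229 m.

0.502 m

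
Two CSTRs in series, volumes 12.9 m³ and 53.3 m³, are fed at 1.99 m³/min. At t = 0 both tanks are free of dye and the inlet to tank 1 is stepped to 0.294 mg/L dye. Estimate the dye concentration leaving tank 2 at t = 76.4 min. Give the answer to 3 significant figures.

0.272 mg/L

Each tank obeys Vᵢ dCᵢ/dt = Q(Cᵢ₋₁ − Cᵢ), so τᵢ = Vᵢ/Q.
τ₁ = 12.9/1.99 = 6.4824 min; τ₂ = 53.3/1.99 = 26.784 min.
Tank 1: C₁ = C_in(1 − e^(−t/τ₁)). Tank 2 (τ₁ ≠ τ₂): C₂ = C_in[1 − (τ₁ e^(−t/τ₁) − τ₂ e^(−t/τ₂))/(τ₁ − τ₂)].
At t = 76.4: e^(−t/τ₁) = 7.6124e-06, e^(−t/τ₂) = 0.057702.
C₂ = 0.294·[1 − (6.4824·7.6124e-06 − 26.784·0.057702)/(-20.302)] = 0.294·0.92388 = 0.27162 mg/L.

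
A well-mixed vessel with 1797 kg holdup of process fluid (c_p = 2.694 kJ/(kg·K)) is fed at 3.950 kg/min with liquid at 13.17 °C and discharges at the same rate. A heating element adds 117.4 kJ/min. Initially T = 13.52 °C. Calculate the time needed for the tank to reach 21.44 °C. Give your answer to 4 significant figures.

M c_p dT/dt = ṁ c_p (T_in − T) + Q̇.
τ = M/ṁ = 454.937 min; T_ss = T_in + Q̇/(ṁ c_p) = 24.2025 °C.
T(t) = T_ss + (T₀ − T_ss) e^(−t/τ). Set T = 21.44:
e^(−t/τ) = (21.44 − 24.2025)/(13.52 − 24.2025) = 0.258600
t = −454.937 · ln(0.258600) = 615.290 min.

615.3 min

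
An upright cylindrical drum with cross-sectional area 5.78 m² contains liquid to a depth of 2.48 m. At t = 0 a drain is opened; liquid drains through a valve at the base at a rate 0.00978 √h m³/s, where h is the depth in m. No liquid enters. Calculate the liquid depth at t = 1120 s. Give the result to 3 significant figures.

Mass balance (ρ constant): A dh/dt = −0.00978 √h.
∫ h^(−1/2) dh = −(0.00978/A) ∫ dt, giving 2√h = 2√h₀ − (0.00978/A) t.
√h = √2.48 − 0.00978·1120/(2·5.78) = 1.5748 − 0.94754 = 0.62726.
h = 0.62726² = 0.39345 m.

0.393 m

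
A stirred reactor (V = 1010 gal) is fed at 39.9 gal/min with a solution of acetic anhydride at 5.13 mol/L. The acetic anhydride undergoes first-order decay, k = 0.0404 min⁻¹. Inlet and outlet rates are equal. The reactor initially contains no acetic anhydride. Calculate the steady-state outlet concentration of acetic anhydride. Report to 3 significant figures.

2.54 mol/L

V dC/dt = Q(C_in − C) − k V C.
At steady state: 0 = Q C_in − (Q + kV) C_ss, so C_ss = Q C_in/(Q + kV).
C_ss = 39.9·5.13/(39.9 + 0.0404·1010) = 204.69/80.704 = 2.5363 mol/L.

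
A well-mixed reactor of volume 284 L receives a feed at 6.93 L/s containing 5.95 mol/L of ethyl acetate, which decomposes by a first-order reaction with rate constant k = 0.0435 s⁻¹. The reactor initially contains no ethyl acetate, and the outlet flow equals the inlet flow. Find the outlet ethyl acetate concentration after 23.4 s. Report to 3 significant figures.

1.70 mol/L

Species balance: V dC/dt = Q C_in − Q C − k V C.
dC/dt = (Q/V) C_in − (Q/V + k) C; effective rate a = Q/V + k = 0.024401 + 0.0435 = 0.067901 s⁻¹.
C_ss = Q C_in/(Q + kV) = 2.1382 mol/L; C(t) = C_ss + (C₀ − C_ss) e^(−a t).
C(23.4) = 2.1382 + (-2.1382)·e^(−0.067901·23.4) = 2.1382 + (-2.1382)·0.20415 = 1.7017 mol/L.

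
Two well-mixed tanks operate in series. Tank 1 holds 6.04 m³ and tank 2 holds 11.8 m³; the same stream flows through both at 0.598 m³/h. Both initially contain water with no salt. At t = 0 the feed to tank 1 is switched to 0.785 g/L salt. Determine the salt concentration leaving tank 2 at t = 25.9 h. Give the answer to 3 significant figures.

Species balance on tank i: dCᵢ/dt = (Cᵢ₋₁ − Cᵢ)/τᵢ with τᵢ = Vᵢ/Q.
τ₁ = 6.04/0.598 = 10.100 h; τ₂ = 11.8/0.598 = 19.732 h.
Solving the cascade with C₁(0)=C₂(0)=0 gives C₂(t) = C_in[1 − (τ₁ e^(−t/τ₁) − τ₂ e^(−t/τ₂))/(τ₁ − τ₂)].
At t = 25.9: e^(−t/τ₁) = 0.076975, e^(−t/τ₂) = 0.26913.
C₂ = 0.785·[1 − (10.100·0.076975 − 19.732·0.26913)/(-9.6321)] = 0.785·0.52937 = 0.41556 g/L.

0.416 g/L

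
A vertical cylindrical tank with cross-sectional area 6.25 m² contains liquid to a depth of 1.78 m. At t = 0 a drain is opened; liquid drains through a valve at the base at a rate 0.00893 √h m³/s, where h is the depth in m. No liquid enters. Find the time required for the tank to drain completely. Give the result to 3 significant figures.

With no inflow, A dh/dt = −0.00893 √h.
∫ h^(−1/2) dh = −(0.00893/A) ∫ dt, giving 2√h = 2√h₀ − (0.00893/A) t.
Set h = 0: 2√h₀ = (0.00893/A) t_empty ⇒ t_empty = 2A√h₀/0.00893.
t_empty = 2·6.25·√1.78/0.00893 = 12.500·1.3342/0.00893 = 1867.5 s.

1870 s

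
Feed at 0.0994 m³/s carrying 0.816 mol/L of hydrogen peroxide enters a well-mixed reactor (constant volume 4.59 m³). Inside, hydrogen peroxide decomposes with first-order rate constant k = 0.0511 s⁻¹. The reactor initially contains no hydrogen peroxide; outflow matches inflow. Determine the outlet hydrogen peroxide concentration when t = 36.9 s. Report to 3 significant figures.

Species balance: V dC/dt = Q C_in − Q C − k V C.
This is linear with rate a = Q/V + k = 0.072756 s⁻¹.
C_ss = Q C_in/(Q + kV) = 0.24288 mol/L; C(t) = C_ss + (C₀ − C_ss) e^(−a t).
C(36.9) = 0.24288 + (-0.24288)·e^(−0.072756·36.9) = 0.24288 + (-0.24288)·0.068242 = 0.22631 mol/L.

0.226 mol/L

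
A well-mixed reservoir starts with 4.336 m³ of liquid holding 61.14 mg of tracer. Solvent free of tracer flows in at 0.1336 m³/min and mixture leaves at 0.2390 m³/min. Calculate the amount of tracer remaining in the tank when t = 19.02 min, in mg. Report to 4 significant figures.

14.97 mg

Total volume: dV/dt = Q_in − Q_out = -0.105400 m³/min, so V(t) = 4.336 − 0.105400 t and V(19.02) = 2.33129 m³.
Solute balance: dm/dt = 0 − Q_out C = −Q_out m/V(t).
dm/m = −Q_out dt/(V₀ − 0.105400 t); integrating gives ln(m/m₀) = −(Q_out/(Q_in−Q_out)) ln(V/V₀).
m = m₀ (V₀/V)^(Q_out/(Q_in−Q_out)) = 61.14 × (4.336/2.33129)^(-2.26755) = 14.9705 mg.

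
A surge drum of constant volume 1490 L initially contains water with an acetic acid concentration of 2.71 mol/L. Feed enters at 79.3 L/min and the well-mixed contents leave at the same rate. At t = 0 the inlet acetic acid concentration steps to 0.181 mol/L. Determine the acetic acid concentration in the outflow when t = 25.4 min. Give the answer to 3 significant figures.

0.835 mol/L

Species balance on the tank: V dC/dt = Q(C_in − C).
So dC/dt = (C_in − C)/τ with τ = V/Q = 1490/79.3 = 18.789 min.
Solution: C(t) = C_in + (C₀ − C_in) e^(−t/τ).
C(25.4) = 0.181 + (2.71 − 0.181)·e^(−25.4/18.789) = 0.181 + (2.5290)·0.25877 = 0.83542 mol/L.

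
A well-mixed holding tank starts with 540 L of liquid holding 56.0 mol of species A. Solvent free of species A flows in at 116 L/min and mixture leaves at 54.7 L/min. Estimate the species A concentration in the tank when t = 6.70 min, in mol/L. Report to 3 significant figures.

Total volume: dV/dt = Q_in − Q_out = 61.300 L/min, so V(t) = 540 + 61.300 t and V(6.70) = 950.71 L.
No species A enters, so dm/dt = −Q_out · (m/V).
Separate: dm/m = −Q_out dt/V(t) ⇒ ln(m/m₀) = −(Q_out/(Q_in−Q_out)) ln(V/V₀).
m = m₀ (V₀/V)^(Q_out/(Q_in−Q_out)) = 56.0 × (540/950.71)^(0.89233) = 33.805 mol.
C = m/V = 33.805/950.71 = 0.035558 mol/L.

0.0356 mol/L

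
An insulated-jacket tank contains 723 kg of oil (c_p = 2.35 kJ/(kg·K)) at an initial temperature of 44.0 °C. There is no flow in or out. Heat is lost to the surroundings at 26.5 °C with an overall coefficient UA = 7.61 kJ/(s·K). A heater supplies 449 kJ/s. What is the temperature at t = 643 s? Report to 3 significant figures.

83.2 °C

Lumped-capacitance energy balance: M c_p dT/dt = UA(T_amb − T) + Q̇.
dT/dt = (T_ss − T)/τ with T_ss = T_amb + Q̇/UA = 26.5 + 449/7.61 = 85.501 °C, τ = M c_p/UA = 723·2.35/7.61 = 223.27 s.
Integrating: T(t) = T_ss + (T₀ − T_ss) e^(−t/τ).
T(643) = 85.501 + (-41.501)·0.056136 = 83.172 °C.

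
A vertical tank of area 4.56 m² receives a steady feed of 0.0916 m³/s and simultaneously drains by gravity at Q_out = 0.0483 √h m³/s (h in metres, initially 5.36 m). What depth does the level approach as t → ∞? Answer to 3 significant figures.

3.60 m

Level balance: A dh/dt = 0.0916 − 0.0483 √h. Setting dh/dt = 0:
Q_in = 0.0483 √h_ss ⇒ √h_ss = 0.0916/0.0483 = 1.8965.
h_ss = 1.8965² = 3.5966 m. (Since h₀ = 5.36 m > h_ss, the level will fall toward this value.)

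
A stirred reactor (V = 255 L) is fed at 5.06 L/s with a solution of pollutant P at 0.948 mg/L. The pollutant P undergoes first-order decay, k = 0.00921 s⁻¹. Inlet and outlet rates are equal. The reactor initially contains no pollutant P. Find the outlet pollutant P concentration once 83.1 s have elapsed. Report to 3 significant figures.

0.590 mg/L

V dC/dt = Q(C_in − C) − k V C.
dC/dt = (Q/V) C_in − (Q/V + k) C; effective rate a = Q/V + k = 0.019843 + 0.00921 = 0.029053 s⁻¹.
C_ss = Q C_in/(Q + kV) = 0.64748 mg/L; C(t) = C_ss + (C₀ − C_ss) e^(−a t).
C(83.1) = 0.64748 + (-0.64748)·e^(−0.029053·83.1) = 0.64748 + (-0.64748)·0.089429 = 0.58958 mg/L.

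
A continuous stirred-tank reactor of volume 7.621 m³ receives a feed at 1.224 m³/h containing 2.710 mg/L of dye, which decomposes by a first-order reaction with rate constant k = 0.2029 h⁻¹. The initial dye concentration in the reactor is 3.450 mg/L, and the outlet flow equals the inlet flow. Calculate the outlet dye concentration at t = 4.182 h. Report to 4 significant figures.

Accumulation = in − out − consumed: V dC/dt = Q C_in − Q C − k V C.
This is linear with rate a = Q/V + k = 0.363509 h⁻¹.
C_ss = Q C_in/(Q + kV) = 1.19736 mg/L; C(t) = C_ss + (C₀ − C_ss) e^(−a t).
C(4.182) = 1.19736 + (2.25264)·e^(−0.363509·4.182) = 1.19736 + (2.25264)·0.218669 = 1.68994 mg/L.

1.690 mg/L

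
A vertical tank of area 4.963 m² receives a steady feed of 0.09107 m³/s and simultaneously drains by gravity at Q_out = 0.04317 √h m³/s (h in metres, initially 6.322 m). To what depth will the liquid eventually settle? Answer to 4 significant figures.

4.450 m

A dh/dt = Q_in − 0.04317 √h. Steady state requires inflow = outflow:
Q_in = 0.04317 √h_ss ⇒ √h_ss = 0.09107/0.04317 = 2.10957.
h_ss = 2.10957² = 4.45027 m. (Since h₀ = 6.322 m > h_ss, the level will fall toward this value.)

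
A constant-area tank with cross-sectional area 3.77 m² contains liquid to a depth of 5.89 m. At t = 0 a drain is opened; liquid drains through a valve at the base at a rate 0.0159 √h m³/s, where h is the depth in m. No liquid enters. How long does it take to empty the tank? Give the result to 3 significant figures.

A dh/dt = −Q_out = −0.0159 √h.
This is separable: 2 d(√h)/dt = −0.0159/A, so √h = √h₀ − (0.0159/(2A)) t.
Tank is empty when √h = 0: t_empty = 2A√h₀/0.0159.
t_empty = 2·3.77·√5.89/0.0159 = 7.5400·2.4269/0.0159 = 1150.9 s.

1150 s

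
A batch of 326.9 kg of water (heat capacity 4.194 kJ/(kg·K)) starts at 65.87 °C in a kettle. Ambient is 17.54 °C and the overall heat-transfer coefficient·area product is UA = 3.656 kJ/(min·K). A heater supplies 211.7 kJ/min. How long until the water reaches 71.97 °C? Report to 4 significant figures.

Heat balance on the well-mixed liquid: M c_p dT/dt = −UA(T − T_amb) + Q̇.
τ = M c_p/UA = 375.005 min; T_ss = T_amb + Q̇/UA = 17.54 + 211.7/3.656 = 75.4448 °C.
T(t) = T_ss + (T₀ − T_ss)e^(−t/τ); set T = 71.97:
t = −τ ln[(T − T_ss)/(T₀ − T_ss)] = −375.005 · ln(0.362912) = 380.103 min.

380.1 min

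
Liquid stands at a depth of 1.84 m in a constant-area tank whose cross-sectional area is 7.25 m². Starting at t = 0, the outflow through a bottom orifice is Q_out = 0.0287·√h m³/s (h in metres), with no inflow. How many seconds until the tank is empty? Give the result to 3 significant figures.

685 s

A dh/dt = −Q_out = −0.0287 √h.
∫ h^(−1/2) dh = −(0.0287/A) ∫ dt, giving 2√h = 2√h₀ − (0.0287/A) t.
Tank is empty when √h = 0: t_empty = 2A√h₀/0.0287.
t_empty = 2·7.25·√1.84/0.0287 = 14.500·1.3565/0.0287 = 685.32 s.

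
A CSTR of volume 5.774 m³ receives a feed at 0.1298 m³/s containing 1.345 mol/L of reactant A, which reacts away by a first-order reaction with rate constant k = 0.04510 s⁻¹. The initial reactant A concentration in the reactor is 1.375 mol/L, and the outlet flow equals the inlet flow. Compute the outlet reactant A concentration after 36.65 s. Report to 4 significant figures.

Accumulation = in − out − consumed: V dC/dt = Q C_in − Q C − k V C.
dC/dt = (Q/V) C_in − (Q/V + k) C; effective rate a = Q/V + k = 0.0224801 + 0.04510 = 0.0675801 s⁻¹.
C_ss = Q C_in/(Q + kV) = 0.447406 mol/L; C(t) = C_ss + (C₀ − C_ss) e^(−a t).
C(36.65) = 0.447406 + (0.927594)·e^(−0.0675801·36.65) = 0.447406 + (0.927594)·0.0840108 = 0.525334 mol/L.

0.5253 mol/L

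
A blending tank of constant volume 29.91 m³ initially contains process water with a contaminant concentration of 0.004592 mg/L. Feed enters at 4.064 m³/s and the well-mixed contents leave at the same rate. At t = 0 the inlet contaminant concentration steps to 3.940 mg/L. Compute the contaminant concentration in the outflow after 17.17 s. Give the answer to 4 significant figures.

3.558 mg/L

Unsteady species balance (constant V, well mixed): V dC/dt = Q(C_in − C).
Time constant τ = V/Q = 29.91/4.064 = 7.35974 s.
Solution: C(t) = C_in + (C₀ − C_in) e^(−t/τ).
C(17.17) = 3.940 + (0.004592 − 3.940)·e^(−17.17/7.35974) = 3.940 + (-3.93541)·0.0970080 = 3.55823 mg/L.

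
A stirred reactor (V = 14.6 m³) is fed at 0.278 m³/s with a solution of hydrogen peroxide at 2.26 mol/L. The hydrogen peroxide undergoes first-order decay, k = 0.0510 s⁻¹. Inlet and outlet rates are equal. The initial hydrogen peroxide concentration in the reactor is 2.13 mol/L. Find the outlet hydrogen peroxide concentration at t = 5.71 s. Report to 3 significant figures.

1.63 mol/L

Accumulation = in − out − consumed: V dC/dt = Q C_in − Q C − k V C.
dC/dt = (Q/V) C_in − (Q/V + k) C; effective rate a = Q/V + k = 0.019041 + 0.0510 = 0.070041 s⁻¹.
C_ss = Q C_in/(Q + kV) = 0.61439 mol/L; C(t) = C_ss + (C₀ − C_ss) e^(−a t).
C(5.71) = 0.61439 + (1.5156)·e^(−0.070041·5.71) = 0.61439 + (1.5156)·0.67036 = 1.6304 mol/L.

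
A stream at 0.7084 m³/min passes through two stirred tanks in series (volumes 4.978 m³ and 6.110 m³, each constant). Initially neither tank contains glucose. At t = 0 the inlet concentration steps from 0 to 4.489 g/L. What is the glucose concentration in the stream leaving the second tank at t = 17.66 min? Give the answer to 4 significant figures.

2.961 g/L

Time constants: τᵢ = Vᵢ/Q for each well-mixed tank.
τ₁ = 4.978/0.7084 = 7.02710 min; τ₂ = 6.110/0.7084 = 8.62507 min.
Tank 1: C₁ = C_in(1 − e^(−t/τ₁)). Tank 2 (τ₁ ≠ τ₂): C₂ = C_in[1 − (τ₁ e^(−t/τ₁) − τ₂ e^(−t/τ₂))/(τ₁ − τ₂)].
At t = 17.66: e^(−t/τ₁) = 0.0810145, e^(−t/τ₂) = 0.129055.
C₂ = 4.489·[1 − (7.02710·0.0810145 − 8.62507·0.129055)/(-1.59797)] = 4.489·0.659688 = 2.96134 g/L.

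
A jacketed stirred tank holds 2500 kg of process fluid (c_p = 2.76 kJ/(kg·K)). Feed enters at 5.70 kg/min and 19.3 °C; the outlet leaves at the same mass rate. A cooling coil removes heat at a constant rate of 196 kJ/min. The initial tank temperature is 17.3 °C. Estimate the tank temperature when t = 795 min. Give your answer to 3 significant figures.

8.55 °C

M c_p dT/dt = ṁ c_p (T_in − T) − Q̇.
Rearrange: dT/dt = (T_ss − T)/τ with τ = M/ṁ = 438.60 min and T_ss = T_in − Q̇/(ṁ c_p) = 6.8413 °C.
This is linear first-order; T(t) = T_ss + (T₀ − T_ss) e^(−t/τ).
T(795) = 6.8413 + (10.459)·e^(−795/438.60) = 6.8413 + (10.459)·0.16323 = 8.5485 °C.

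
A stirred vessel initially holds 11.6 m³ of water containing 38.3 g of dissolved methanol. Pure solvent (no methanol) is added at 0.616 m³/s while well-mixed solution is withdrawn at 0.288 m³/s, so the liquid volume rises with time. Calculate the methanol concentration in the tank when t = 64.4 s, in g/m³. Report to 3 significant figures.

Let m(t) be the amount of methanol. Volume: V(t) = V₀ + (Q_in − Q_out) t = 11.6 + 0.32800 t; V(64.4) = 32.723 m³.
Species balance (pure solvent in): dm/dt = −Q_out · m/V(t).
Separate: dm/m = −Q_out dt/V(t) ⇒ ln(m/m₀) = −(Q_out/(Q_in−Q_out)) ln(V/V₀).
m = m₀ (V₀/V)^(Q_out/(Q_in−Q_out)) = 38.3 × (11.6/32.723)^(0.87805) = 15.407 g.
C = m/V = 15.407/32.723 = 0.47084 g/m³.

0.471 g/m³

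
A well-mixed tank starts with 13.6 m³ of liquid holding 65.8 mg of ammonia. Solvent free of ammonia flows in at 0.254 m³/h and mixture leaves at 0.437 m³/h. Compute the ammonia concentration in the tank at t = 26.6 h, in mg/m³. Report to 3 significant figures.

Total volume: dV/dt = Q_in − Q_out = -0.18300 m³/h, so V(t) = 13.6 − 0.18300 t and V(26.6) = 8.7322 m³.
No ammonia enters, so dm/dt = −Q_out · (m/V).
dm/m = −Q_out dt/(V₀ − 0.18300 t); integrating gives ln(m/m₀) = −(Q_out/(Q_in−Q_out)) ln(V/V₀).
m = m₀ (V₀/V)^(Q_out/(Q_in−Q_out)) = 65.8 × (13.6/8.7322)^(-2.3880) = 22.842 mg.
C = m/V = 22.842/8.7322 = 2.6159 mg/m³.

2.62 mg/m³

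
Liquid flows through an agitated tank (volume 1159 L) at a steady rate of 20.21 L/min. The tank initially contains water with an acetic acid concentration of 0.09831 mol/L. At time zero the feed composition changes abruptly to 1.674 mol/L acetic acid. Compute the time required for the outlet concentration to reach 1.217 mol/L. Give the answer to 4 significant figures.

70.98 min

Species balance: V dC/dt = Q(C_in − C) ⇒ τ = V/Q = 57.3478 min.
C(t) = C_in + (C₀ − C_in) e^(−t/τ). Set C = 1.217 and solve for t:
e^(−t/τ) = (C − C_in)/(C₀ − C_in) = (1.217 − 1.674)/(0.09831 − 1.674) = 0.290032
t = −τ ln(…) = 57.3478 × 1.23777 = 70.9832 min.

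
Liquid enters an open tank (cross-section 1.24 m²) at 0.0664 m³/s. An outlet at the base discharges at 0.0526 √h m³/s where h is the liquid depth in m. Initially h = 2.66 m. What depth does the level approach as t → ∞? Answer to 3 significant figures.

Level balance: A dh/dt = 0.0664 − 0.0526 √h. Setting dh/dt = 0:
Q_in = 0.0526 √h_ss ⇒ √h_ss = 0.0664/0.0526 = 1.2624.
h_ss = 1.2624² = 1.5935 m. (Since h₀ = 2.66 m > h_ss, the level will fall toward this value.)

1.59 m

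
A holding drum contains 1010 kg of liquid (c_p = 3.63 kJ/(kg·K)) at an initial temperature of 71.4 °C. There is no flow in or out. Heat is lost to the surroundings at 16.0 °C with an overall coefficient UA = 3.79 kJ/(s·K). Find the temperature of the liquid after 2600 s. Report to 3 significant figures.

19.8 °C

Lumped-capacitance energy balance: M c_p dT/dt = UA(T_amb − T).
dT/dt = (T_ss − T)/τ with T_ss = T_amb = 16.000 °C, τ = M c_p/UA = 1010·3.63/3.79 = 967.36 s.
Integrating: T(t) = T_ss + (T₀ − T_ss) e^(−t/τ).
T(2600) = 16.000 + (55.400)·0.068036 = 19.769 °C.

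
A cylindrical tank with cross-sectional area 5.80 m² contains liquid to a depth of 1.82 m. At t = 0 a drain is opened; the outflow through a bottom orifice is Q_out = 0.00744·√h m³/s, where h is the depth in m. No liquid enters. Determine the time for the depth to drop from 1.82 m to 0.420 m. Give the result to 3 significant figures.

1090 s

With no inflow, A dh/dt = −0.00744 √h.
∫ h^(−1/2) dh = −(0.00744/A) ∫ dt, giving 2√h = 2√h₀ − (0.00744/A) t.
t = 2A(√h₀ − √h)/0.00744 = 2·5.80·(√1.82 − √0.420)/0.00744
  = 11.600 × (1.3491 − 0.64807) / 0.00744 = 1093.0 s.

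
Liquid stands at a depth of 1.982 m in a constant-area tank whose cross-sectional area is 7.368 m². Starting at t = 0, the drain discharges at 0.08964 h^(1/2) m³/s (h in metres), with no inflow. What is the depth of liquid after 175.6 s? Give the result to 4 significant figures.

0.1154 m

With no inflow, A dh/dt = −0.08964 √h.
Separate and integrate: 2(√h − √h₀) = −(0.08964/A) t.
√h = √1.982 − 0.08964·175.6/(2·7.368) = 1.40784 − 1.06819 = 0.339650.
h = 0.339650² = 0.115362 m.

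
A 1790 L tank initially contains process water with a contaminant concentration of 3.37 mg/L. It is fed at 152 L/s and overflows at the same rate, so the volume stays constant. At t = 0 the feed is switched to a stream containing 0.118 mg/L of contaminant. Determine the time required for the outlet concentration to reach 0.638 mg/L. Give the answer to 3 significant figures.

Species balance: V dC/dt = Q(C_in − C) ⇒ τ = V/Q = 11.776 s.
C(t) = C_in + (C₀ − C_in) e^(−t/τ). Set C = 0.638 and solve for t:
e^(−t/τ) = (C − C_in)/(C₀ − C_in) = (0.638 − 0.118)/(3.37 − 0.118) = 0.15990
t = −τ ln(…) = 11.776 × 1.8332 = 21.588 s.

21.6 s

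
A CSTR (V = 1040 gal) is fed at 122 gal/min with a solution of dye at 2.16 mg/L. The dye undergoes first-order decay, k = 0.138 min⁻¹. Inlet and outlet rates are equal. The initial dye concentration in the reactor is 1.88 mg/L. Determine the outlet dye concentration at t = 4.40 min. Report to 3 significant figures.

1.28 mg/L

Species balance: V dC/dt = Q C_in − Q C − k V C.
dC/dt = (Q/V) C_in − (Q/V + k) C; effective rate a = Q/V + k = 0.11731 + 0.138 = 0.25531 min⁻¹.
C_ss = Q C_in/(Q + kV) = 0.99247 mg/L; C(t) = C_ss + (C₀ − C_ss) e^(−a t).
C(4.40) = 0.99247 + (0.88753)·e^(−0.25531·4.40) = 0.99247 + (0.88753)·0.32519 = 1.2811 mg/L.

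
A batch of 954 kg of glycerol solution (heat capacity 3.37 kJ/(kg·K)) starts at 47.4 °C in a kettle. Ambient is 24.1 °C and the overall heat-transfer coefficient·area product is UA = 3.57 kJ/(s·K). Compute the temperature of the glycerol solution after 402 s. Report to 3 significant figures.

Lumped-capacitance energy balance: M c_p dT/dt = UA(T_amb − T).
dT/dt = (T_ss − T)/τ with T_ss = T_amb = 24.100 °C, τ = M c_p/UA = 954·3.37/3.57 = 900.55 s.
Integrating: T(t) = T_ss + (T₀ − T_ss) e^(−t/τ).
T(402) = 24.100 + (23.300)·0.63993 = 39.010 °C.

39.0 °C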